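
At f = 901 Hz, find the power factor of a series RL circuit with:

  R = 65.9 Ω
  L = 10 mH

Step 1 — Angular frequency: ω = 2π·f = 2π·901 = 5661 rad/s.
Step 2 — Component impedances:
  R: Z = R = 65.9 Ω
  L: Z = jωL = j·5661·0.01 = 0 + j56.61 Ω
Step 3 — Series combination: Z_total = R + L = 65.9 + j56.61 Ω = 86.88∠40.7° Ω.
Step 4 — Power factor: PF = cos(φ) = Re(Z)/|Z| = 65.9/86.88 = 0.7585.
Step 5 — Type: Im(Z) = 56.61 ⇒ lagging (phase φ = 40.7°).

PF = 0.7585 (lagging, φ = 40.7°)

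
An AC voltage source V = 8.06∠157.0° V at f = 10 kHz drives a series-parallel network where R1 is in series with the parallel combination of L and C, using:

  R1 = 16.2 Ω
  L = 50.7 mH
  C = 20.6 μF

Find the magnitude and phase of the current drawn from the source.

Step 1 — Angular frequency: ω = 2π·f = 2π·1e+04 = 6.283e+04 rad/s.
Step 2 — Component impedances:
  R1: Z = R = 16.2 Ω
  L: Z = jωL = j·6.283e+04·0.0507 = 0 + j3186 Ω
  C: Z = 1/(jωC) = -j/(ω·C) = 0 - j0.7726 Ω
Step 3 — Parallel branch: L || C = 1/(1/L + 1/C) = 0 - j0.7728 Ω.
Step 4 — Series with R1: Z_total = R1 + (L || C) = 16.2 - j0.7728 Ω = 16.22∠-2.7° Ω.
Step 5 — Source phasor: V = 8.06∠157.0° V = -7.419 + j3.149 V.
Step 6 — Ohm's law: I = V / Z_total = (-7.419 + j3.149) / (16.2 - j0.7728) = -0.4662 + j0.1722 A.
Step 7 — Convert to polar: |I| = 0.497 A, ∠I = 159.7°.

I = 0.497∠159.7° A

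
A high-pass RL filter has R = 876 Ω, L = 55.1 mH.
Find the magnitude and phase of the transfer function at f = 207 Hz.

Step 1 — Angular frequency: ω = 2π·207 = 1301 rad/s.
Step 2 — Transfer function: H(jω) = jωL/(R + jωL).
Step 3 — Numerator jωL = j·71.66; denominator R + jωL = 876 + j71.66.
Step 4 — H = 0.006648 + j0.08126.
Step 5 — Magnitude: |H| = 0.08154 (-21.8 dB); phase: φ = 85.3°.

|H| = 0.08154 (-21.8 dB), φ = 85.3°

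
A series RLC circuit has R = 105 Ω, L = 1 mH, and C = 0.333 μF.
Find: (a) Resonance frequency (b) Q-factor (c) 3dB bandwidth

Step 1 — Resonance condition Im(Z)=0 gives ω₀ = 1/√(LC).
Step 2 — ω₀ = 1/√(0.001·3.33e-07) = 5.48e+04 rad/s.
Step 3 — f₀ = ω₀/(2π) = 8722 Hz.
Step 4 — Series Q: Q = ω₀L/R = 5.48e+04·0.001/105 = 0.5219.
Step 5 — 3dB bandwidth: Δω = ω₀/Q = 1.05e+05 rad/s; BW = Δω/(2π) = 1.671e+04 Hz.

(a) f₀ = 8722 Hz  (b) Q = 0.5219  (c) BW = 1.671e+04 Hz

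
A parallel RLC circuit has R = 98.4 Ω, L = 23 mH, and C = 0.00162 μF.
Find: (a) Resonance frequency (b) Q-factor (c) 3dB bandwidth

Step 1 — Resonance: ω₀ = 1/√(LC) = 1/√(0.023·1.62e-09) = 1.638e+05 rad/s.
Step 2 — f₀ = ω₀/(2π) = 2.607e+04 Hz.
Step 3 — Parallel Q: Q = R/(ω₀L) = 98.4/(1.638e+05·0.023) = 0.02611.
Step 4 — Bandwidth: Δω = ω₀/Q = 6.273e+06 rad/s; BW = Δω/(2π) = 9.984e+05 Hz.

(a) f₀ = 2.607e+04 Hz  (b) Q = 0.02611  (c) BW = 9.984e+05 Hz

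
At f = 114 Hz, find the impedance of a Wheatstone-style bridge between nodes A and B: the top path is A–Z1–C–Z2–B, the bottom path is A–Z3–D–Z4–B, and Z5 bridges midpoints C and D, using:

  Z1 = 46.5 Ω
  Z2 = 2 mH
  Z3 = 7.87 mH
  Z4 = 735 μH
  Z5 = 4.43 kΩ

Step 1 — Angular frequency: ω = 2π·f = 2π·114 = 716.3 rad/s.
Step 2 — Component impedances:
  Z1: Z = R = 46.5 Ω
  Z2: Z = jωL = j·716.3·0.002 = 0 + j1.433 Ω
  Z3: Z = jωL = j·716.3·0.00787 = 0 + j5.637 Ω
  Z4: Z = jωL = j·716.3·0.000735 = 0 + j0.5265 Ω
  Z5: Z = R = 4430 Ω
Step 3 — Bridge requires nodal analysis (the Z5 bridge couples midpoints C and D, so the two paths cannot be reduced to a simple series/parallel combination). Setting node B to ground and injecting 1 A at node A, the 3-node admittance system at A, C, D solves to V_A = Z_AB = 0.7958 + j6.034 Ω = 6.086∠82.5° Ω.

Z = 0.7958 + j6.034 Ω = 6.086∠82.5° Ω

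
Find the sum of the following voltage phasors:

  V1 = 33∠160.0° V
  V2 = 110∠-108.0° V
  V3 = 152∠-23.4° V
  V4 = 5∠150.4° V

Step 1 — Convert each phasor to rectangular form:
  V1 = 33·(cos(160.0°) + j·sin(160.0°)) = -31.01 + j11.29 V
  V2 = 110·(cos(-108.0°) + j·sin(-108.0°)) = -33.99 - j104.6 V
  V3 = 152·(cos(-23.4°) + j·sin(-23.4°)) = 139.5 - j60.37 V
  V4 = 5·(cos(150.4°) + j·sin(150.4°)) = -4.347 + j2.47 V
Step 2 — Sum components: V_total = 70.15 - j151.2 V.
Step 3 — Convert to polar: |V_total| = 166.7 V, ∠V_total = -65.1°.

V_total = 166.7∠-65.1° V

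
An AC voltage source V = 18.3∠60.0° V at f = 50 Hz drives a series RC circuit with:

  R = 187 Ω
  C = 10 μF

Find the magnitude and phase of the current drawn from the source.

Step 1 — Angular frequency: ω = 2π·f = 2π·50 = 314.2 rad/s.
Step 2 — Component impedances:
  R: Z = R = 187 Ω
  C: Z = 1/(jωC) = -j/(ω·C) = 0 - j318.3 Ω
Step 3 — Series combination: Z_total = R + C = 187 - j318.3 Ω = 369.2∠-59.6° Ω.
Step 4 — Source phasor: V = 18.3∠60.0° V = 9.15 + j15.85 V.
Step 5 — Ohm's law: I = V / Z_total = (9.15 + j15.85) / (187 - j318.3) = -0.02446 + j0.04312 A.
Step 6 — Convert to polar: |I| = 0.04957 A, ∠I = 119.6°.

I = 0.04957∠119.6° A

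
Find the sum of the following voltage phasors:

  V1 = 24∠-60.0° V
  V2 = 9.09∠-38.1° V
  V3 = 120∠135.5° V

Step 1 — Convert each phasor to rectangular form:
  V1 = 24·(cos(-60.0°) + j·sin(-60.0°)) = 12 - j20.78 V
  V2 = 9.09·(cos(-38.1°) + j·sin(-38.1°)) = 7.153 - j5.609 V
  V3 = 120·(cos(135.5°) + j·sin(135.5°)) = -85.59 + j84.11 V
Step 2 — Sum components: V_total = -66.44 + j57.72 V.
Step 3 — Convert to polar: |V_total| = 88.01 V, ∠V_total = 139.0°.

V_total = 88.01∠139.0° V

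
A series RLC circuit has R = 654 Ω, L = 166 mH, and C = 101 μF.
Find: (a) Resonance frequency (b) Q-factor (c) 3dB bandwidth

Step 1 — Resonance: ω₀ = 1/√(LC) = 1/√(0.166·0.000101) = 244.2 rad/s.
Step 2 — f₀ = ω₀/(2π) = 38.87 Hz.
Step 3 — Series Q: Q = ω₀L/R = 244.2·0.166/654 = 0.06199.
Step 4 — Bandwidth: Δω = ω₀/Q = 3940 rad/s; BW = Δω/(2π) = 627 Hz.

(a) f₀ = 38.87 Hz  (b) Q = 0.06199  (c) BW = 627 Hz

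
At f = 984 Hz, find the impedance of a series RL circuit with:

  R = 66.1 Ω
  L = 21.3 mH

Step 1 — Angular frequency: ω = 2π·f = 2π·984 = 6183 rad/s.
Step 2 — Component impedances:
  R: Z = R = 66.1 Ω
  L: Z = jωL = j·6183·0.0213 = 0 + j131.7 Ω
Step 3 — Series combination: Z_total = R + L = 66.1 + j131.7 Ω = 147.3∠63.3° Ω.

Z = 66.1 + j131.7 Ω = 147.3∠63.3° Ω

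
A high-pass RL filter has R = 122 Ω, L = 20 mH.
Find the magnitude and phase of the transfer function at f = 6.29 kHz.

Step 1 — Angular frequency: ω = 2π·6290 = 3.952e+04 rad/s.
Step 2 — Transfer function: H(jω) = jωL/(R + jωL).
Step 3 — Numerator jωL = j·790.4; denominator R + jωL = 122 + j790.4.
Step 4 — H = 0.9767 + j0.1508.
Step 5 — Magnitude: |H| = 0.9883 (-0.1 dB); phase: φ = 8.8°.

|H| = 0.9883 (-0.1 dB), φ = 8.8°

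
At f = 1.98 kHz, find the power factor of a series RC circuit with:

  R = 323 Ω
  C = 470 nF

Step 1 — Angular frequency: ω = 2π·f = 2π·1980 = 1.244e+04 rad/s.
Step 2 — Component impedances:
  R: Z = R = 323 Ω
  C: Z = 1/(jωC) = -j/(ω·C) = 0 - j171 Ω
Step 3 — Series combination: Z_total = R + C = 323 - j171 Ω = 365.5∠-27.9° Ω.
Step 4 — Power factor: PF = cos(φ) = Re(Z)/|Z| = 323/365.48 = 0.8838.
Step 5 — Type: Im(Z) = -171 ⇒ leading (phase φ = -27.9°).

PF = 0.8838 (leading, φ = -27.9°)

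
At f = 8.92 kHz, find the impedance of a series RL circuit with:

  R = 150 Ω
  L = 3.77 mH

Step 1 — Angular frequency: ω = 2π·f = 2π·8920 = 5.605e+04 rad/s.
Step 2 — Component impedances:
  R: Z = R = 150 Ω
  L: Z = jωL = j·5.605e+04·0.00377 = 0 + j211.3 Ω
Step 3 — Series combination: Z_total = R + L = 150 + j211.3 Ω = 259.1∠54.6° Ω.

Z = 150 + j211.3 Ω = 259.1∠54.6° Ω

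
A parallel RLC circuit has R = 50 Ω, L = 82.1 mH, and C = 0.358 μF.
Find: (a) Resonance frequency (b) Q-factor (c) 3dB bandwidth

Step 1 — Resonance: ω₀ = 1/√(LC) = 1/√(0.0821·3.58e-07) = 5833 rad/s.
Step 2 — f₀ = ω₀/(2π) = 928.3 Hz.
Step 3 — Parallel Q: Q = R/(ω₀L) = 50/(5833·0.0821) = 0.1044.
Step 4 — Bandwidth: Δω = ω₀/Q = 5.587e+04 rad/s; BW = Δω/(2π) = 8891 Hz.

(a) f₀ = 928.3 Hz  (b) Q = 0.1044  (c) BW = 8891 Hz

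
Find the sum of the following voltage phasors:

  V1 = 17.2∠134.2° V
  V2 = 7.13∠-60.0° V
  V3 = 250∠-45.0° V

Step 1 — Convert each phasor to rectangular form:
  V1 = 17.2·(cos(134.2°) + j·sin(134.2°)) = -11.99 + j12.33 V
  V2 = 7.13·(cos(-60.0°) + j·sin(-60.0°)) = 3.565 - j6.175 V
  V3 = 250·(cos(-45.0°) + j·sin(-45.0°)) = 176.8 - j176.8 V
Step 2 — Sum components: V_total = 168.4 - j170.6 V.
Step 3 — Convert to polar: |V_total| = 239.7 V, ∠V_total = -45.4°.

V_total = 239.7∠-45.4° V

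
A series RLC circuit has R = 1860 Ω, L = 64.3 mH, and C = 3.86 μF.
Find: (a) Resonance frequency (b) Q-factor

Step 1 — Resonance condition Im(Z)=0 gives ω₀ = 1/√(LC).
Step 2 — ω₀ = 1/√(0.0643·3.86e-06) = 2007 rad/s.
Step 3 — f₀ = ω₀/(2π) = 319.5 Hz.
Step 4 — Series Q: Q = ω₀L/R = 2007·0.0643/1860 = 0.06939.

(a) f₀ = 319.5 Hz  (b) Q = 0.06939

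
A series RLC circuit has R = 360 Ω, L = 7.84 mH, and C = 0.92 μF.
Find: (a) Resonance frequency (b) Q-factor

Step 1 — Resonance condition Im(Z)=0 gives ω₀ = 1/√(LC).
Step 2 — ω₀ = 1/√(0.00784·9.2e-07) = 1.177e+04 rad/s.
Step 3 — f₀ = ω₀/(2π) = 1874 Hz.
Step 4 — Series Q: Q = ω₀L/R = 1.177e+04·0.00784/360 = 0.2564.

(a) f₀ = 1874 Hz  (b) Q = 0.2564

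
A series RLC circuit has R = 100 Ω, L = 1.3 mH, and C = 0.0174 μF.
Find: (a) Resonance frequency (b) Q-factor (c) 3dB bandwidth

Step 1 — Resonance: ω₀ = 1/√(LC) = 1/√(0.0013·1.74e-08) = 2.103e+05 rad/s.
Step 2 — f₀ = ω₀/(2π) = 3.346e+04 Hz.
Step 3 — Series Q: Q = ω₀L/R = 2.103e+05·0.0013/100 = 2.733.
Step 4 — Bandwidth: Δω = ω₀/Q = 7.692e+04 rad/s; BW = Δω/(2π) = 1.224e+04 Hz.

(a) f₀ = 3.346e+04 Hz  (b) Q = 2.733  (c) BW = 1.224e+04 Hz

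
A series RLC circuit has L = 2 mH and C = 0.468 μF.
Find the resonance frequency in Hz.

Step 1 — Resonance condition Im(Z)=0 gives ω₀ = 1/√(LC).
Step 2 — ω₀ = 1/√(0.002·4.68e-07) = 3.269e+04 rad/s.
Step 3 — f₀ = ω₀/(2π) = 5202 Hz.

f₀ = 5202 Hz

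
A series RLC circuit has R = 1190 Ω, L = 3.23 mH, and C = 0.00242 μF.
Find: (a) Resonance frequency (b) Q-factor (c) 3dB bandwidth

Step 1 — Resonance: ω₀ = 1/√(LC) = 1/√(0.00323·2.42e-09) = 3.577e+05 rad/s.
Step 2 — f₀ = ω₀/(2π) = 5.693e+04 Hz.
Step 3 — Series Q: Q = ω₀L/R = 3.577e+05·0.00323/1190 = 0.9708.
Step 4 — Bandwidth: Δω = ω₀/Q = 3.684e+05 rad/s; BW = Δω/(2π) = 5.864e+04 Hz.

(a) f₀ = 5.693e+04 Hz  (b) Q = 0.9708  (c) BW = 5.864e+04 Hz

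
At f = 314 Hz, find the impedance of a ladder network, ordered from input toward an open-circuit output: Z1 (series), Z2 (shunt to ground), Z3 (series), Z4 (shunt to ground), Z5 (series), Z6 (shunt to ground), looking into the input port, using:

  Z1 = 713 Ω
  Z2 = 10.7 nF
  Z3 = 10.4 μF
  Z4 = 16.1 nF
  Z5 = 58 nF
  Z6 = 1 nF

Step 1 — Angular frequency: ω = 2π·f = 2π·314 = 1973 rad/s.
Step 2 — Component impedances:
  Z1: Z = R = 713 Ω
  Z2: Z = 1/(jωC) = -j/(ω·C) = 0 - j4.737e+04 Ω
  Z3: Z = 1/(jωC) = -j/(ω·C) = 0 - j48.74 Ω
  Z4: Z = 1/(jωC) = -j/(ω·C) = 0 - j3.148e+04 Ω
  Z5: Z = 1/(jωC) = -j/(ω·C) = 0 - j8739 Ω
  Z6: Z = 1/(jωC) = -j/(ω·C) = 0 - j5.069e+05 Ω
Step 3 — Ladder network (open output): work backward from the far end, alternating series and parallel combinations. Z_in = 713 - j1.826e+04 Ω = 1.828e+04∠-87.8° Ω.

Z = 713 - j1.826e+04 Ω = 1.828e+04∠-87.8° Ω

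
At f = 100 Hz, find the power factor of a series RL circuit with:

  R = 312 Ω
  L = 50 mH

Step 1 — Angular frequency: ω = 2π·f = 2π·100 = 628.3 rad/s.
Step 2 — Component impedances:
  R: Z = R = 312 Ω
  L: Z = jωL = j·628.3·0.05 = 0 + j31.42 Ω
Step 3 — Series combination: Z_total = R + L = 312 + j31.42 Ω = 313.6∠5.7° Ω.
Step 4 — Power factor: PF = cos(φ) = Re(Z)/|Z| = 312/313.58 = 0.995.
Step 5 — Type: Im(Z) = 31.42 ⇒ lagging (phase φ = 5.7°).

PF = 0.995 (lagging, φ = 5.7°)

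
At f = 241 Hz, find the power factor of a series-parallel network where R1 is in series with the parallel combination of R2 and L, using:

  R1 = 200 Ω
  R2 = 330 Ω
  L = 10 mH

Step 1 — Angular frequency: ω = 2π·f = 2π·241 = 1514 rad/s.
Step 2 — Component impedances:
  R1: Z = R = 200 Ω
  R2: Z = R = 330 Ω
  L: Z = jωL = j·1514·0.01 = 0 + j15.14 Ω
Step 3 — Parallel branch: R2 || L = 1/(1/R2 + 1/L) = 0.6934 + j15.11 Ω.
Step 4 — Series with R1: Z_total = R1 + (R2 || L) = 200.7 + j15.11 Ω = 201.3∠4.3° Ω.
Step 5 — Power factor: PF = cos(φ) = Re(Z)/|Z| = 200.69/201.26 = 0.9972.
Step 6 — Type: Im(Z) = 15.11 ⇒ lagging (phase φ = 4.3°).

PF = 0.9972 (lagging, φ = 4.3°)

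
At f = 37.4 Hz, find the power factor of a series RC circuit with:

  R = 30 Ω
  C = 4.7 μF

Step 1 — Angular frequency: ω = 2π·f = 2π·37.4 = 235 rad/s.
Step 2 — Component impedances:
  R: Z = R = 30 Ω
  C: Z = 1/(jωC) = -j/(ω·C) = 0 - j905.4 Ω
Step 3 — Series combination: Z_total = R + C = 30 - j905.4 Ω = 905.9∠-88.1° Ω.
Step 4 — Power factor: PF = cos(φ) = Re(Z)/|Z| = 30/905.9 = 0.03312.
Step 5 — Type: Im(Z) = -905.4 ⇒ leading (phase φ = -88.1°).

PF = 0.03312 (leading, φ = -88.1°)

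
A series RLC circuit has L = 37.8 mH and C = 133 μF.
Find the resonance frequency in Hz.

Step 1 — Resonance condition Im(Z)=0 gives ω₀ = 1/√(LC).
Step 2 — ω₀ = 1/√(0.0378·0.000133) = 446 rad/s.
Step 3 — f₀ = ω₀/(2π) = 70.98 Hz.

f₀ = 70.98 Hz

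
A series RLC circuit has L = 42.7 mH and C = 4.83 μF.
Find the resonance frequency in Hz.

Step 1 — Resonance condition Im(Z)=0 gives ω₀ = 1/√(LC).
Step 2 — ω₀ = 1/√(0.0427·4.83e-06) = 2202 rad/s.
Step 3 — f₀ = ω₀/(2π) = 350.5 Hz.

f₀ = 350.5 Hz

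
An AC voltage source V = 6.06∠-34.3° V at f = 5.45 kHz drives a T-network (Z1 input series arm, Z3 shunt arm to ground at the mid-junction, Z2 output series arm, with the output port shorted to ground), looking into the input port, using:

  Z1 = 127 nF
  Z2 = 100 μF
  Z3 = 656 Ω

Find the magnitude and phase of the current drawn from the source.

Step 1 — Angular frequency: ω = 2π·f = 2π·5450 = 3.424e+04 rad/s.
Step 2 — Component impedances:
  Z1: Z = 1/(jωC) = -j/(ω·C) = 0 - j229.9 Ω
  Z2: Z = 1/(jωC) = -j/(ω·C) = 0 - j0.292 Ω
  Z3: Z = R = 656 Ω
Step 3 — With the output port shorted to ground, the output series arm Z2 runs from the junction to ground; the shunt arm Z3 also runs from the junction to ground. They appear in parallel: Z3 || Z2 = 0.00013 - j0.292 Ω.
Step 4 — Series with input arm Z1: Z_in = Z1 + (Z3 || Z2) = 0.00013 - j230.2 Ω = 230.2∠-90.0° Ω.
Step 5 — Source phasor: V = 6.06∠-34.3° V = 5.006 - j3.415 V.
Step 6 — Ohm's law: I = V / Z_total = (5.006 - j3.415) / (0.00013 - j230.2) = 0.01483 + j0.02174 A.
Step 7 — Convert to polar: |I| = 0.02632 A, ∠I = 55.7°.

I = 0.02632∠55.7° A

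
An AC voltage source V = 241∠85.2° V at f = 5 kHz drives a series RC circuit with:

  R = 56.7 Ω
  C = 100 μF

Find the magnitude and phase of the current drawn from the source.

Step 1 — Angular frequency: ω = 2π·f = 2π·5000 = 3.142e+04 rad/s.
Step 2 — Component impedances:
  R: Z = R = 56.7 Ω
  C: Z = 1/(jωC) = -j/(ω·C) = 0 - j0.3183 Ω
Step 3 — Series combination: Z_total = R + C = 56.7 - j0.3183 Ω = 56.7∠-0.3° Ω.
Step 4 — Source phasor: V = 241∠85.2° V = 20.17 + j240.2 V.
Step 5 — Ohm's law: I = V / Z_total = (20.17 + j240.2) / (56.7 - j0.3183) = 0.3319 + j4.237 A.
Step 6 — Convert to polar: |I| = 4.25 A, ∠I = 85.5°.

I = 4.25∠85.5° A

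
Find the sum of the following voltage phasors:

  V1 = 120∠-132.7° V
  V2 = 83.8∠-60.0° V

Step 1 — Convert each phasor to rectangular form:
  V1 = 120·(cos(-132.7°) + j·sin(-132.7°)) = -81.38 - j88.19 V
  V2 = 83.8·(cos(-60.0°) + j·sin(-60.0°)) = 41.9 - j72.57 V
Step 2 — Sum components: V_total = -39.48 - j160.8 V.
Step 3 — Convert to polar: |V_total| = 165.5 V, ∠V_total = -103.8°.

V_total = 165.5∠-103.8° V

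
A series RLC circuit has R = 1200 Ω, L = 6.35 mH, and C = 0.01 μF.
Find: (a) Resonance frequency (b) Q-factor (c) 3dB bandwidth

Step 1 — Resonance: ω₀ = 1/√(LC) = 1/√(0.00635·1e-08) = 1.255e+05 rad/s.
Step 2 — f₀ = ω₀/(2π) = 1.997e+04 Hz.
Step 3 — Series Q: Q = ω₀L/R = 1.255e+05·0.00635/1200 = 0.6641.
Step 4 — Bandwidth: Δω = ω₀/Q = 1.89e+05 rad/s; BW = Δω/(2π) = 3.008e+04 Hz.

(a) f₀ = 1.997e+04 Hz  (b) Q = 0.6641  (c) BW = 3.008e+04 Hz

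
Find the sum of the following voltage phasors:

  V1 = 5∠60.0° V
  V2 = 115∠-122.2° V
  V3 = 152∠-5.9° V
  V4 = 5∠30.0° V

Step 1 — Convert each phasor to rectangular form:
  V1 = 5·(cos(60.0°) + j·sin(60.0°)) = 2.5 + j4.33 V
  V2 = 115·(cos(-122.2°) + j·sin(-122.2°)) = -61.28 - j97.31 V
  V3 = 152·(cos(-5.9°) + j·sin(-5.9°)) = 151.2 - j15.62 V
  V4 = 5·(cos(30.0°) + j·sin(30.0°)) = 4.33 + j2.5 V
Step 2 — Sum components: V_total = 96.74 - j106.1 V.
Step 3 — Convert to polar: |V_total| = 143.6 V, ∠V_total = -47.6°.

V_total = 143.6∠-47.6° V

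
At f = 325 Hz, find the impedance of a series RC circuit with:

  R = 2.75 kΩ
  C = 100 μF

Step 1 — Angular frequency: ω = 2π·f = 2π·325 = 2042 rad/s.
Step 2 — Component impedances:
  R: Z = R = 2750 Ω
  C: Z = 1/(jωC) = -j/(ω·C) = 0 - j4.897 Ω
Step 3 — Series combination: Z_total = R + C = 2750 - j4.897 Ω = 2750∠-0.1° Ω.

Z = 2750 - j4.897 Ω = 2750∠-0.1° Ω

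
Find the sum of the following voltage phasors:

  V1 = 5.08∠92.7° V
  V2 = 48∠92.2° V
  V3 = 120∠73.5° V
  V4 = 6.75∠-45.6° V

Step 1 — Convert each phasor to rectangular form:
  V1 = 5.08·(cos(92.7°) + j·sin(92.7°)) = -0.2393 + j5.074 V
  V2 = 48·(cos(92.2°) + j·sin(92.2°)) = -1.843 + j47.96 V
  V3 = 120·(cos(73.5°) + j·sin(73.5°)) = 34.08 + j115.1 V
  V4 = 6.75·(cos(-45.6°) + j·sin(-45.6°)) = 4.723 - j4.823 V
Step 2 — Sum components: V_total = 36.72 + j163.3 V.
Step 3 — Convert to polar: |V_total| = 167.4 V, ∠V_total = 77.3°.

V_total = 167.4∠77.3° V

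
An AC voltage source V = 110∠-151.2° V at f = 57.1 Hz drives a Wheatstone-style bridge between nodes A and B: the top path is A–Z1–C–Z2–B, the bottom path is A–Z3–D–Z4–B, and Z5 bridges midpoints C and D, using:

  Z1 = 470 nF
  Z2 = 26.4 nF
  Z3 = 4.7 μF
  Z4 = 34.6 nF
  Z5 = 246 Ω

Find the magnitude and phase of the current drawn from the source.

Step 1 — Angular frequency: ω = 2π·f = 2π·57.1 = 358.8 rad/s.
Step 2 — Component impedances:
  Z1: Z = 1/(jωC) = -j/(ω·C) = 0 - j5930 Ω
  Z2: Z = 1/(jωC) = -j/(ω·C) = 0 - j1.056e+05 Ω
  Z3: Z = 1/(jωC) = -j/(ω·C) = 0 - j593 Ω
  Z4: Z = 1/(jωC) = -j/(ω·C) = 0 - j8.056e+04 Ω
  Z5: Z = R = 246 Ω
Step 3 — Bridge requires nodal analysis (the Z5 bridge couples midpoints C and D, so the two paths cannot be reduced to a simple series/parallel combination). Setting node B to ground and injecting 1 A at node A, the 3-node admittance system at A, C, D solves to V_A = Z_AB = 28.71 - j4.623e+04 Ω = 4.623e+04∠-90.0° Ω.
Step 4 — Source phasor: V = 110∠-151.2° V = -96.39 - j52.99 V.
Step 5 — Ohm's law: I = V / Z_total = (-96.39 - j52.99) / (28.71 - j4.623e+04) = 0.001145 - j0.002086 A.
Step 6 — Convert to polar: |I| = 0.002379 A, ∠I = -61.2°.

I = 0.002379∠-61.2° A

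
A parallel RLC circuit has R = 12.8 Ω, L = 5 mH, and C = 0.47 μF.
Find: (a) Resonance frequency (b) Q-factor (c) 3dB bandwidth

Step 1 — Resonance: ω₀ = 1/√(LC) = 1/√(0.005·4.7e-07) = 2.063e+04 rad/s.
Step 2 — f₀ = ω₀/(2π) = 3283 Hz.
Step 3 — Parallel Q: Q = R/(ω₀L) = 12.8/(2.063e+04·0.005) = 0.1241.
Step 4 — Bandwidth: Δω = ω₀/Q = 1.662e+05 rad/s; BW = Δω/(2π) = 2.646e+04 Hz.

(a) f₀ = 3283 Hz  (b) Q = 0.1241  (c) BW = 2.646e+04 Hz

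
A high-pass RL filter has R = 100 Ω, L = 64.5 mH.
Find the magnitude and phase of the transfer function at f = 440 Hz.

Step 1 — Angular frequency: ω = 2π·440 = 2765 rad/s.
Step 2 — Transfer function: H(jω) = jωL/(R + jωL).
Step 3 — Numerator jωL = j·178.3; denominator R + jωL = 100 + j178.3.
Step 4 — H = 0.7607 + j0.4266.
Step 5 — Magnitude: |H| = 0.8722 (-1.2 dB); phase: φ = 29.3°.

|H| = 0.8722 (-1.2 dB), φ = 29.3°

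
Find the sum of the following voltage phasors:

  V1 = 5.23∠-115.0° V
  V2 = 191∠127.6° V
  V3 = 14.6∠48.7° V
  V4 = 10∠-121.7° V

Step 1 — Convert each phasor to rectangular form:
  V1 = 5.23·(cos(-115.0°) + j·sin(-115.0°)) = -2.21 - j4.74 V
  V2 = 191·(cos(127.6°) + j·sin(127.6°)) = -116.5 + j151.3 V
  V3 = 14.6·(cos(48.7°) + j·sin(48.7°)) = 9.636 + j10.97 V
  V4 = 10·(cos(-121.7°) + j·sin(-121.7°)) = -5.255 - j8.508 V
Step 2 — Sum components: V_total = -114.4 + j149 V.
Step 3 — Convert to polar: |V_total| = 187.9 V, ∠V_total = 127.5°.

V_total = 187.9∠127.5° V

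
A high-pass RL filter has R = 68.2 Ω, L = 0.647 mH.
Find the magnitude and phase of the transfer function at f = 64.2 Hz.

Step 1 — Angular frequency: ω = 2π·64.2 = 403.4 rad/s.
Step 2 — Transfer function: H(jω) = jωL/(R + jωL).
Step 3 — Numerator jωL = j·0.261; denominator R + jωL = 68.2 + j0.261.
Step 4 — H = 1.464e-05 + j0.003827.
Step 5 — Magnitude: |H| = 0.003827 (-48.3 dB); phase: φ = 89.8°.

|H| = 0.003827 (-48.3 dB), φ = 89.8°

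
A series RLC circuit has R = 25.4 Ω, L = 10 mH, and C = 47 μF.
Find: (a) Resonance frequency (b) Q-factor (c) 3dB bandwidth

Step 1 — Resonance: ω₀ = 1/√(LC) = 1/√(0.01·4.7e-05) = 1459 rad/s.
Step 2 — f₀ = ω₀/(2π) = 232.2 Hz.
Step 3 — Series Q: Q = ω₀L/R = 1459·0.01/25.4 = 0.5743.
Step 4 — Bandwidth: Δω = ω₀/Q = 2540 rad/s; BW = Δω/(2π) = 404.3 Hz.

(a) f₀ = 232.2 Hz  (b) Q = 0.5743  (c) BW = 404.3 Hz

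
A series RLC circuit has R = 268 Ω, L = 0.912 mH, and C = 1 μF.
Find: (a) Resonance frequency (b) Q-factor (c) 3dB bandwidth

Step 1 — Resonance: ω₀ = 1/√(LC) = 1/√(0.000912·1e-06) = 3.311e+04 rad/s.
Step 2 — f₀ = ω₀/(2π) = 5270 Hz.
Step 3 — Series Q: Q = ω₀L/R = 3.311e+04·0.000912/268 = 0.1127.
Step 4 — Bandwidth: Δω = ω₀/Q = 2.939e+05 rad/s; BW = Δω/(2π) = 4.677e+04 Hz.

(a) f₀ = 5270 Hz  (b) Q = 0.1127  (c) BW = 4.677e+04 Hz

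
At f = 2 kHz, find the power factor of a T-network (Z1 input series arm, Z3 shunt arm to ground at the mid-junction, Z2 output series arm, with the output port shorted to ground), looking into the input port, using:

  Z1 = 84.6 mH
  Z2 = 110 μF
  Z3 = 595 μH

Step 1 — Angular frequency: ω = 2π·f = 2π·2000 = 1.257e+04 rad/s.
Step 2 — Component impedances:
  Z1: Z = jωL = j·1.257e+04·0.0846 = 0 + j1063 Ω
  Z2: Z = 1/(jωC) = -j/(ω·C) = 0 - j0.7234 Ω
  Z3: Z = jωL = j·1.257e+04·0.000595 = 0 + j7.477 Ω
Step 3 — With the output port shorted to ground, the output series arm Z2 runs from the junction to ground; the shunt arm Z3 also runs from the junction to ground. They appear in parallel: Z3 || Z2 = 0 - j0.8009 Ω.
Step 4 — Series with input arm Z1: Z_in = Z1 + (Z3 || Z2) = 0 + j1062 Ω = 1062∠90.0° Ω.
Step 5 — Power factor: PF = cos(φ) = Re(Z)/|Z| = 0/1062 = 0.
Step 6 — Type: Im(Z) = 1062 ⇒ lagging (phase φ = 90.0°).

PF = 0 (lagging, φ = 90.0°)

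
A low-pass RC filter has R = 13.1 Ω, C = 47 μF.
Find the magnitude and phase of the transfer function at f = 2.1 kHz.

Step 1 — Angular frequency: ω = 2π·2100 = 1.319e+04 rad/s.
Step 2 — Transfer function: H(jω) = 1/(1 + jωRC).
Step 3 — Denominator: 1 + jωRC = 1 + j·1.319e+04·13.1·4.7e-05 = 1 + j8.124.
Step 4 — H = 0.01493 - j0.1213.
Step 5 — Magnitude: |H| = 0.1222 (-18.3 dB); phase: φ = -83.0°.

|H| = 0.1222 (-18.3 dB), φ = -83.0°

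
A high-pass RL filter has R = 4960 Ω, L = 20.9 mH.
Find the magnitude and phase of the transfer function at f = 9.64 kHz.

Step 1 — Angular frequency: ω = 2π·9640 = 6.057e+04 rad/s.
Step 2 — Transfer function: H(jω) = jωL/(R + jωL).
Step 3 — Numerator jωL = j·1266; denominator R + jωL = 4960 + j1266.
Step 4 — H = 0.06116 + j0.2396.
Step 5 — Magnitude: |H| = 0.2473 (-12.1 dB); phase: φ = 75.7°.

|H| = 0.2473 (-12.1 dB), φ = 75.7°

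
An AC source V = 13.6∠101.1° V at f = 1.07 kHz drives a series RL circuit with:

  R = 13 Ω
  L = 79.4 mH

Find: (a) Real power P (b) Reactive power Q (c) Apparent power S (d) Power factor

Step 1 — Angular frequency: ω = 2π·f = 2π·1070 = 6723 rad/s.
Step 2 — Component impedances:
  R: Z = R = 13 Ω
  L: Z = jωL = j·6723·0.0794 = 0 + j533.8 Ω
Step 3 — Series combination: Z_total = R + L = 13 + j533.8 Ω = 534∠88.6° Ω.
Step 4 — Source phasor: V = 13.6∠101.1° V = -2.618 + j13.35 V.
Step 5 — Current: I = V / Z = 0.02487 + j0.005511 A = 0.02547∠12.5° A.
Step 6 — Complex power: S = V·I* = 0.008433 + j0.3463 VA.
Step 7 — Real power: P = Re(S) = 0.008433 W.
Step 8 — Reactive power: Q = Im(S) = 0.3463 VAR.
Step 9 — Apparent power: |S| = 0.3464 VA.
Step 10 — Power factor: PF = P/|S| = 0.02435 (lagging).

(a) P = 0.008433 W  (b) Q = 0.3463 VAR  (c) S = 0.3464 VA  (d) PF = 0.02435 (lagging)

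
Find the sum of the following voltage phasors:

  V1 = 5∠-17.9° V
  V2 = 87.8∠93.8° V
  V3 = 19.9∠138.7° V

Step 1 — Convert each phasor to rectangular form:
  V1 = 5·(cos(-17.9°) + j·sin(-17.9°)) = 4.758 - j1.537 V
  V2 = 87.8·(cos(93.8°) + j·sin(93.8°)) = -5.819 + j87.61 V
  V3 = 19.9·(cos(138.7°) + j·sin(138.7°)) = -14.95 + j13.13 V
Step 2 — Sum components: V_total = -16.01 + j99.2 V.
Step 3 — Convert to polar: |V_total| = 100.5 V, ∠V_total = 99.2°.

V_total = 100.5∠99.2° V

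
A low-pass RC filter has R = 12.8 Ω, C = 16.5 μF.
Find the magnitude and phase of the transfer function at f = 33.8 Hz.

Step 1 — Angular frequency: ω = 2π·33.8 = 212.4 rad/s.
Step 2 — Transfer function: H(jω) = 1/(1 + jωRC).
Step 3 — Denominator: 1 + jωRC = 1 + j·212.4·12.8·1.65e-05 = 1 + j0.04485.
Step 4 — H = 0.998 - j0.04476.
Step 5 — Magnitude: |H| = 0.999 (-0.0 dB); phase: φ = -2.6°.

|H| = 0.999 (-0.0 dB), φ = -2.6°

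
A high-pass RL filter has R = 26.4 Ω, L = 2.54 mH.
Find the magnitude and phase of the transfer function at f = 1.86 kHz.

Step 1 — Angular frequency: ω = 2π·1860 = 1.169e+04 rad/s.
Step 2 — Transfer function: H(jω) = jωL/(R + jωL).
Step 3 — Numerator jωL = j·29.68; denominator R + jωL = 26.4 + j29.68.
Step 4 — H = 0.5584 + j0.4966.
Step 5 — Magnitude: |H| = 0.7472 (-2.5 dB); phase: φ = 41.6°.

|H| = 0.7472 (-2.5 dB), φ = 41.6°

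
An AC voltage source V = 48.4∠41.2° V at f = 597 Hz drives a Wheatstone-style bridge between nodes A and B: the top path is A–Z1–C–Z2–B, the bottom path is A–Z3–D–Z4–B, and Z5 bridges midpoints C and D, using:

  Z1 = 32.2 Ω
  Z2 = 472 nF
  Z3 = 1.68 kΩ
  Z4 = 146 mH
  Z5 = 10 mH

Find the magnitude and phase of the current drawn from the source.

Step 1 — Angular frequency: ω = 2π·f = 2π·597 = 3751 rad/s.
Step 2 — Component impedances:
  Z1: Z = R = 32.2 Ω
  Z2: Z = 1/(jωC) = -j/(ω·C) = 0 - j564.8 Ω
  Z3: Z = R = 1680 Ω
  Z4: Z = jωL = j·3751·0.146 = 0 + j547.7 Ω
  Z5: Z = jωL = j·3751·0.01 = 0 + j37.51 Ω
Step 3 — Bridge requires nodal analysis (the Z5 bridge couples midpoints C and D, so the two paths cannot be reduced to a simple series/parallel combination). Setting node B to ground and injecting 1 A at node A, the 3-node admittance system at A, C, D solves to V_A = Z_AB = 663.5 - j1.619e+04 Ω = 1.62e+04∠-87.7° Ω.
Step 4 — Source phasor: V = 48.4∠41.2° V = 36.42 + j31.88 V.
Step 5 — Ohm's law: I = V / Z_total = (36.42 + j31.88) / (663.5 - j1.619e+04) = -0.001874 + j0.002327 A.
Step 6 — Convert to polar: |I| = 0.002987 A, ∠I = 128.9°.

I = 0.002987∠128.9° A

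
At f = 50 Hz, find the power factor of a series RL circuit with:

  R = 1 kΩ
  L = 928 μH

Step 1 — Angular frequency: ω = 2π·f = 2π·50 = 314.2 rad/s.
Step 2 — Component impedances:
  R: Z = R = 1000 Ω
  L: Z = jωL = j·314.2·0.000928 = 0 + j0.2915 Ω
Step 3 — Series combination: Z_total = R + L = 1000 + j0.2915 Ω = 1000∠0.0° Ω.
Step 4 — Power factor: PF = cos(φ) = Re(Z)/|Z| = 1000/1000 = 1.
Step 5 — Type: Im(Z) = 0.2915 ⇒ lagging (phase φ = 0.0°).

PF = 1 (lagging, φ = 0.0°)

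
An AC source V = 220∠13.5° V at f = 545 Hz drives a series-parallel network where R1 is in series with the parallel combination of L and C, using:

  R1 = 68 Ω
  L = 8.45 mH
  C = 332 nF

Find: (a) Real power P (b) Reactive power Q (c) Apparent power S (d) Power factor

Step 1 — Angular frequency: ω = 2π·f = 2π·545 = 3424 rad/s.
Step 2 — Component impedances:
  R1: Z = R = 68 Ω
  L: Z = jωL = j·3424·0.00845 = 0 + j28.94 Ω
  C: Z = 1/(jωC) = -j/(ω·C) = 0 - j879.6 Ω
Step 3 — Parallel branch: L || C = 1/(1/L + 1/C) = 0 + j29.92 Ω.
Step 4 — Series with R1: Z_total = R1 + (L || C) = 68 + j29.92 Ω = 74.29∠23.7° Ω.
Step 5 — Source phasor: V = 220∠13.5° V = 213.9 + j51.36 V.
Step 6 — Current: I = V / Z = 2.914 - j0.5269 A = 2.961∠-10.2° A.
Step 7 — Complex power: S = V·I* = 596.3 + j262.4 VA.
Step 8 — Real power: P = Re(S) = 596.3 W.
Step 9 — Reactive power: Q = Im(S) = 262.4 VAR.
Step 10 — Apparent power: |S| = 651.5 VA.
Step 11 — Power factor: PF = P/|S| = 0.9153 (lagging).

(a) P = 596.3 W  (b) Q = 262.4 VAR  (c) S = 651.5 VA  (d) PF = 0.9153 (lagging)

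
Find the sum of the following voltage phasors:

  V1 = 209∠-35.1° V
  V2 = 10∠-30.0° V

Step 1 — Convert each phasor to rectangular form:
  V1 = 209·(cos(-35.1°) + j·sin(-35.1°)) = 171 - j120.2 V
  V2 = 10·(cos(-30.0°) + j·sin(-30.0°)) = 8.66 - j5 V
Step 2 — Sum components: V_total = 179.7 - j125.2 V.
Step 3 — Convert to polar: |V_total| = 219 V, ∠V_total = -34.9°.

V_total = 219∠-34.9° V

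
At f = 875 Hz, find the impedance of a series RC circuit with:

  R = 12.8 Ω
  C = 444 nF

Step 1 — Angular frequency: ω = 2π·f = 2π·875 = 5498 rad/s.
Step 2 — Component impedances:
  R: Z = R = 12.8 Ω
  C: Z = 1/(jωC) = -j/(ω·C) = 0 - j409.7 Ω
Step 3 — Series combination: Z_total = R + C = 12.8 - j409.7 Ω = 409.9∠-88.2° Ω.

Z = 12.8 - j409.7 Ω = 409.9∠-88.2° Ω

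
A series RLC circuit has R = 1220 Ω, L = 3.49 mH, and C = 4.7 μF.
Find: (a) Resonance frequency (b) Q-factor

Step 1 — Resonance condition Im(Z)=0 gives ω₀ = 1/√(LC).
Step 2 — ω₀ = 1/√(0.00349·4.7e-06) = 7808 rad/s.
Step 3 — f₀ = ω₀/(2π) = 1243 Hz.
Step 4 — Series Q: Q = ω₀L/R = 7808·0.00349/1220 = 0.02234.

(a) f₀ = 1243 Hz  (b) Q = 0.02234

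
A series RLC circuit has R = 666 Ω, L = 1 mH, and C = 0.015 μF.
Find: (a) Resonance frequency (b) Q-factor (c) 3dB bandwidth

Step 1 — Resonance: ω₀ = 1/√(LC) = 1/√(0.001·1.5e-08) = 2.582e+05 rad/s.
Step 2 — f₀ = ω₀/(2π) = 4.109e+04 Hz.
Step 3 — Series Q: Q = ω₀L/R = 2.582e+05·0.001/666 = 0.3877.
Step 4 — Bandwidth: Δω = ω₀/Q = 6.66e+05 rad/s; BW = Δω/(2π) = 1.06e+05 Hz.

(a) f₀ = 4.109e+04 Hz  (b) Q = 0.3877  (c) BW = 1.06e+05 Hz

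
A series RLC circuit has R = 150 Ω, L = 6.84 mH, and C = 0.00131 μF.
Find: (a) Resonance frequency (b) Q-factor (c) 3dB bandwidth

Step 1 — Resonance: ω₀ = 1/√(LC) = 1/√(0.00684·1.31e-09) = 3.341e+05 rad/s.
Step 2 — f₀ = ω₀/(2π) = 5.317e+04 Hz.
Step 3 — Series Q: Q = ω₀L/R = 3.341e+05·0.00684/150 = 15.23.
Step 4 — Bandwidth: Δω = ω₀/Q = 2.193e+04 rad/s; BW = Δω/(2π) = 3490 Hz.

(a) f₀ = 5.317e+04 Hz  (b) Q = 15.23  (c) BW = 3490 Hz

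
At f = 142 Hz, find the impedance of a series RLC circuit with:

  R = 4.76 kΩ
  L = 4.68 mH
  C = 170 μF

Step 1 — Angular frequency: ω = 2π·f = 2π·142 = 892.2 rad/s.
Step 2 — Component impedances:
  R: Z = R = 4760 Ω
  L: Z = jωL = j·892.2·0.00468 = 0 + j4.176 Ω
  C: Z = 1/(jωC) = -j/(ω·C) = 0 - j6.593 Ω
Step 3 — Series combination: Z_total = R + L + C = 4760 - j2.417 Ω = 4760∠-0.0° Ω.

Z = 4760 - j2.417 Ω = 4760∠-0.0° Ω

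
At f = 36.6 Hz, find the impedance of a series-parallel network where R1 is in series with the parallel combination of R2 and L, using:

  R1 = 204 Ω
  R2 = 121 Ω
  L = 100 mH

Step 1 — Angular frequency: ω = 2π·f = 2π·36.6 = 230 rad/s.
Step 2 — Component impedances:
  R1: Z = R = 204 Ω
  R2: Z = R = 121 Ω
  L: Z = jωL = j·230·0.1 = 0 + j23 Ω
Step 3 — Parallel branch: R2 || L = 1/(1/R2 + 1/L) = 4.218 + j22.19 Ω.
Step 4 — Series with R1: Z_total = R1 + (R2 || L) = 208.2 + j22.19 Ω = 209.4∠6.1° Ω.

Z = 208.2 + j22.19 Ω = 209.4∠6.1° Ω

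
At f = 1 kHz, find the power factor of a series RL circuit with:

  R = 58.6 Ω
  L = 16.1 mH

Step 1 — Angular frequency: ω = 2π·f = 2π·1000 = 6283 rad/s.
Step 2 — Component impedances:
  R: Z = R = 58.6 Ω
  L: Z = jωL = j·6283·0.0161 = 0 + j101.2 Ω
Step 3 — Series combination: Z_total = R + L = 58.6 + j101.2 Ω = 116.9∠59.9° Ω.
Step 4 — Power factor: PF = cos(φ) = Re(Z)/|Z| = 58.6/116.9 = 0.5013.
Step 5 — Type: Im(Z) = 101.2 ⇒ lagging (phase φ = 59.9°).

PF = 0.5013 (lagging, φ = 59.9°)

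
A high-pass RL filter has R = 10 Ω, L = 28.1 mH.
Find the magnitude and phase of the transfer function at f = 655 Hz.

Step 1 — Angular frequency: ω = 2π·655 = 4115 rad/s.
Step 2 — Transfer function: H(jω) = jωL/(R + jωL).
Step 3 — Numerator jωL = j·115.6; denominator R + jωL = 10 + j115.6.
Step 4 — H = 0.9926 + j0.08583.
Step 5 — Magnitude: |H| = 0.9963 (-0.0 dB); phase: φ = 4.9°.

|H| = 0.9963 (-0.0 dB), φ = 4.9°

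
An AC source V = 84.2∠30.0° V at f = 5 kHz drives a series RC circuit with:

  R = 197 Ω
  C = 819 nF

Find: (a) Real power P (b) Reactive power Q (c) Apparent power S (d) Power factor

Step 1 — Angular frequency: ω = 2π·f = 2π·5000 = 3.142e+04 rad/s.
Step 2 — Component impedances:
  R: Z = R = 197 Ω
  C: Z = 1/(jωC) = -j/(ω·C) = 0 - j38.87 Ω
Step 3 — Series combination: Z_total = R + C = 197 - j38.87 Ω = 200.8∠-11.2° Ω.
Step 4 — Source phasor: V = 84.2∠30.0° V = 72.92 + j42.1 V.
Step 5 — Current: I = V / Z = 0.3157 + j0.276 A = 0.4193∠41.2° A.
Step 6 — Complex power: S = V·I* = 34.64 - j6.834 VA.
Step 7 — Real power: P = Re(S) = 34.64 W.
Step 8 — Reactive power: Q = Im(S) = -6.834 VAR.
Step 9 — Apparent power: |S| = 35.31 VA.
Step 10 — Power factor: PF = P/|S| = 0.9811 (leading).

(a) P = 34.64 W  (b) Q = -6.834 VAR  (c) S = 35.31 VA  (d) PF = 0.9811 (leading)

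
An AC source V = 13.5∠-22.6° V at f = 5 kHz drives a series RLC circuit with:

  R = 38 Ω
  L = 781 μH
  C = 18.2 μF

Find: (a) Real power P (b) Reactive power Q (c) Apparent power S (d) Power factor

Step 1 — Angular frequency: ω = 2π·f = 2π·5000 = 3.142e+04 rad/s.
Step 2 — Component impedances:
  R: Z = R = 38 Ω
  L: Z = jωL = j·3.142e+04·0.000781 = 0 + j24.54 Ω
  C: Z = 1/(jωC) = -j/(ω·C) = 0 - j1.749 Ω
Step 3 — Series combination: Z_total = R + L + C = 38 + j22.79 Ω = 44.31∠30.9° Ω.
Step 4 — Source phasor: V = 13.5∠-22.6° V = 12.46 - j5.188 V.
Step 5 — Current: I = V / Z = 0.181 - j0.2451 A = 0.3047∠-53.5° A.
Step 6 — Complex power: S = V·I* = 3.528 + j2.115 VA.
Step 7 — Real power: P = Re(S) = 3.528 W.
Step 8 — Reactive power: Q = Im(S) = 2.115 VAR.
Step 9 — Apparent power: |S| = 4.113 VA.
Step 10 — Power factor: PF = P/|S| = 0.8576 (lagging).

(a) P = 3.528 W  (b) Q = 2.115 VAR  (c) S = 4.113 VA  (d) PF = 0.8576 (lagging)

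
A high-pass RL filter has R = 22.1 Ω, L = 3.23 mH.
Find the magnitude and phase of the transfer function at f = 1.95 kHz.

Step 1 — Angular frequency: ω = 2π·1950 = 1.225e+04 rad/s.
Step 2 — Transfer function: H(jω) = jωL/(R + jωL).
Step 3 — Numerator jωL = j·39.57; denominator R + jωL = 22.1 + j39.57.
Step 4 — H = 0.7623 + j0.4257.
Step 5 — Magnitude: |H| = 0.8731 (-1.2 dB); phase: φ = 29.2°.

|H| = 0.8731 (-1.2 dB), φ = 29.2°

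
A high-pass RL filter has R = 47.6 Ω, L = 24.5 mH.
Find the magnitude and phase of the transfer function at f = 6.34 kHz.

Step 1 — Angular frequency: ω = 2π·6340 = 3.984e+04 rad/s.
Step 2 — Transfer function: H(jω) = jωL/(R + jωL).
Step 3 — Numerator jωL = j·976; denominator R + jωL = 47.6 + j976.
Step 4 — H = 0.9976 + j0.04866.
Step 5 — Magnitude: |H| = 0.9988 (-0.0 dB); phase: φ = 2.8°.

|H| = 0.9988 (-0.0 dB), φ = 2.8°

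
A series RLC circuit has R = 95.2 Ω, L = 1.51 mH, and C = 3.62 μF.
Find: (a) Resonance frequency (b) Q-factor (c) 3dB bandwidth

Step 1 — Resonance condition Im(Z)=0 gives ω₀ = 1/√(LC).
Step 2 — ω₀ = 1/√(0.00151·3.62e-06) = 1.353e+04 rad/s.
Step 3 — f₀ = ω₀/(2π) = 2153 Hz.
Step 4 — Series Q: Q = ω₀L/R = 1.353e+04·0.00151/95.2 = 0.2145.
Step 5 — 3dB bandwidth: Δω = ω₀/Q = 6.305e+04 rad/s; BW = Δω/(2π) = 1.003e+04 Hz.

(a) f₀ = 2153 Hz  (b) Q = 0.2145  (c) BW = 1.003e+04 Hz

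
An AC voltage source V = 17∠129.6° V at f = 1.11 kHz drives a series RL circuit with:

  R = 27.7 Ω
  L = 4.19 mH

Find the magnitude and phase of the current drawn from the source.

Step 1 — Angular frequency: ω = 2π·f = 2π·1110 = 6974 rad/s.
Step 2 — Component impedances:
  R: Z = R = 27.7 Ω
  L: Z = jωL = j·6974·0.00419 = 0 + j29.22 Ω
Step 3 — Series combination: Z_total = R + L = 27.7 + j29.22 Ω = 40.26∠46.5° Ω.
Step 4 — Source phasor: V = 17∠129.6° V = -10.84 + j13.1 V.
Step 5 — Ohm's law: I = V / Z_total = (-10.84 + j13.1) / (27.7 + j29.22) = 0.05096 + j0.4191 A.
Step 6 — Convert to polar: |I| = 0.4222 A, ∠I = 83.1°.

I = 0.4222∠83.1° A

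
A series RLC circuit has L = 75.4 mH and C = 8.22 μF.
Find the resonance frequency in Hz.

Step 1 — Resonance condition Im(Z)=0 gives ω₀ = 1/√(LC).
Step 2 — ω₀ = 1/√(0.0754·8.22e-06) = 1270 rad/s.
Step 3 — f₀ = ω₀/(2π) = 202.2 Hz.

f₀ = 202.2 Hz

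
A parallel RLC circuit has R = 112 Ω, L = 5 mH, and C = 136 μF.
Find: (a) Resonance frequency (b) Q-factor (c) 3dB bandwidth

Step 1 — Resonance: ω₀ = 1/√(LC) = 1/√(0.005·0.000136) = 1213 rad/s.
Step 2 — f₀ = ω₀/(2π) = 193 Hz.
Step 3 — Parallel Q: Q = R/(ω₀L) = 112/(1213·0.005) = 18.47.
Step 4 — Bandwidth: Δω = ω₀/Q = 65.65 rad/s; BW = Δω/(2π) = 10.45 Hz.

(a) f₀ = 193 Hz  (b) Q = 18.47  (c) BW = 10.45 Hz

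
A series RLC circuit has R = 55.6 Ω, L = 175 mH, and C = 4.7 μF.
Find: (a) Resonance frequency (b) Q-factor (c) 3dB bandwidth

Step 1 — Resonance condition Im(Z)=0 gives ω₀ = 1/√(LC).
Step 2 — ω₀ = 1/√(0.175·4.7e-06) = 1103 rad/s.
Step 3 — f₀ = ω₀/(2π) = 175.5 Hz.
Step 4 — Series Q: Q = ω₀L/R = 1103·0.175/55.6 = 3.471.
Step 5 — 3dB bandwidth: Δω = ω₀/Q = 317.7 rad/s; BW = Δω/(2π) = 50.57 Hz.

(a) f₀ = 175.5 Hz  (b) Q = 3.471  (c) BW = 50.57 Hz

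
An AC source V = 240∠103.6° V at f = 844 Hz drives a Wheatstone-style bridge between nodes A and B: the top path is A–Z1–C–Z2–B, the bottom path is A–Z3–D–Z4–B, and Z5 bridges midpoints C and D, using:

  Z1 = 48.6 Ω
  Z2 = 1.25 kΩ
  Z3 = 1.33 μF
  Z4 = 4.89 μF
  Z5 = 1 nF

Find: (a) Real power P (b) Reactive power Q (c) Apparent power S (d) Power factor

Step 1 — Angular frequency: ω = 2π·f = 2π·844 = 5303 rad/s.
Step 2 — Component impedances:
  Z1: Z = R = 48.6 Ω
  Z2: Z = R = 1250 Ω
  Z3: Z = 1/(jωC) = -j/(ω·C) = 0 - j141.8 Ω
  Z4: Z = 1/(jωC) = -j/(ω·C) = 0 - j38.56 Ω
  Z5: Z = 1/(jωC) = -j/(ω·C) = 0 - j1.886e+05 Ω
Step 3 — Bridge requires nodal analysis (the Z5 bridge couples midpoints C and D, so the two paths cannot be reduced to a simple series/parallel combination). Setting node B to ground and injecting 1 A at node A, the 3-node admittance system at A, C, D solves to V_A = Z_AB = 24.55 - j176.8 Ω = 178.5∠-82.1° Ω.
Step 4 — Source phasor: V = 240∠103.6° V = -56.43 + j233.3 V.
Step 5 — Current: I = V / Z = -1.338 - j0.1335 A = 1.344∠-174.3° A.
Step 6 — Complex power: S = V·I* = 44.36 - j319.6 VA.
Step 7 — Real power: P = Re(S) = 44.36 W.
Step 8 — Reactive power: Q = Im(S) = -319.6 VAR.
Step 9 — Apparent power: |S| = 322.6 VA.
Step 10 — Power factor: PF = P/|S| = 0.1375 (leading).

(a) P = 44.36 W  (b) Q = -319.6 VAR  (c) S = 322.6 VA  (d) PF = 0.1375 (leading)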